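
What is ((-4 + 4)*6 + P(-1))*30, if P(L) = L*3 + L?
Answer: -120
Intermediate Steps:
P(L) = 4*L (P(L) = 3*L + L = 4*L)
((-4 + 4)*6 + P(-1))*30 = ((-4 + 4)*6 + 4*(-1))*30 = (0*6 - 4)*30 = (0 - 4)*30 = -4*30 = -120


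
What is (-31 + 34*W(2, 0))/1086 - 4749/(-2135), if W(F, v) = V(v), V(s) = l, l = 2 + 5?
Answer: 1866453/772870 ≈ 2.4150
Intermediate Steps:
l = 7
V(s) = 7
W(F, v) = 7
(-31 + 34*W(2, 0))/1086 - 4749/(-2135) = (-31 + 34*7)/1086 - 4749/(-2135) = (-31 + 238)*(1/1086) - 4749*(-1/2135) = 207*(1/1086) + 4749/2135 = 69/362 + 4749/2135 = 1866453/772870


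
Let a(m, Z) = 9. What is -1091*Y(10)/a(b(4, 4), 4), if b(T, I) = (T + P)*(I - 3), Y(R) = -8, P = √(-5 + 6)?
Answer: 8728/9 ≈ 969.78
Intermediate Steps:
P = 1 (P = √1 = 1)
b(T, I) = (1 + T)*(-3 + I) (b(T, I) = (T + 1)*(I - 3) = (1 + T)*(-3 + I))
-1091*Y(10)/a(b(4, 4), 4) = -(-8728)/9 = -1091*(-8/9) = 8728/9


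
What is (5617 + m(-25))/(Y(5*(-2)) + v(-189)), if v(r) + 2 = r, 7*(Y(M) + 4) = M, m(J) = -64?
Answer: -38871/1375 ≈ -28.270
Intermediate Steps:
Y(M) = -4 + M/7
v(r) = -2 + r
(5617 + m(-25))/(Y(5*(-2)) + v(-189)) = (5617 - 64)/((-4 + (5*(-2))/7) + (-2 - 189)) = 5553/((-4 + (⅐)*(-10)) - 191) = 5553/((-4 - 10/7) - 191) = 5553/(-38/7 - 191) = 5553/(-1375/7) = 5553*(-7/1375) = -38871/1375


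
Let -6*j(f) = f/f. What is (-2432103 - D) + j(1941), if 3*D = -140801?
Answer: -4770339/2 ≈ -2.3852e+6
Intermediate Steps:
D = -140801/3 (D = (⅓)*(-140801) = -140801/3 ≈ -46934.)
j(f) = -⅙ (j(f) = -f/(6*f) = -⅙*1 = -⅙)
(-2432103 - D) + j(1941) = (-2432103 - 1*(-140801/3)) - ⅙ = (-2432103 + 140801/3) - ⅙ = -7155508/3 - ⅙ = -4770339/2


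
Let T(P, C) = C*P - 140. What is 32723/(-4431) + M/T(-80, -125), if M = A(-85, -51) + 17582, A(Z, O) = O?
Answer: -244968919/43689660 ≈ -5.6070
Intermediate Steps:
T(P, C) = -140 + C*P
M = 17531 (M = -51 + 17582 = 17531)
32723/(-4431) + M/T(-80, -125) = 32723/(-4431) + 17531/(-140 - 125*(-80)) = 32723*(-1/4431) + 17531/(-140 + 10000) = -32723/4431 + 17531/9860 = -244968919/43689660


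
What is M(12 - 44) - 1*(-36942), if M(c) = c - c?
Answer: 36942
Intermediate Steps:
M(c) = 0
M(12 - 44) - 1*(-36942) = 0 - 1*(-36942) = 0 + 36942 = 36942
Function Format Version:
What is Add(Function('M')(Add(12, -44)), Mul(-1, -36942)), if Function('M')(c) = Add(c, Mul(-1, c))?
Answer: 36942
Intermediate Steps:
Function('M')(c) = 0
Add(Function('M')(Add(12, -44)), Mul(-1, -36942)) = Add(0, Mul(-1, -36942)) = Add(0, 36942) = 36942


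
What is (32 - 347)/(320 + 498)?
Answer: -315/818 ≈ -0.38509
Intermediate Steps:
(32 - 347)/(320 + 498) = -315/818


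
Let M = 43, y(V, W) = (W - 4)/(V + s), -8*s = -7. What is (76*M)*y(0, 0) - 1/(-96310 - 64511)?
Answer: -16818016889/1125747 ≈ -14939.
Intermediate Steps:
s = 7/8 (s = -⅛*(-7) = 7/8 ≈ 0.87500)
y(V, W) = (-4 + W)/(7/8 + V) (y(V, W) = (W - 4)/(V + 7/8) = (-4 + W)/(7/8 + V))
(76*M)*y(0, 0) - 1/(-96310 - 64511) = (76*43)*(8*(-4 + 0)/(7 + 8*0)) - 1/(-96310 - 64511) = 3268*(8*(-4)/(7 + 0)) - 1/(-160821) = 3268*(8*(-4)/7) - 1*(-1/160821) = 3268*(8*(⅐)*(-4)) + 1/160821 = 3268*(-32/7) + 1/160821 = -104576/7 + 1/160821 = -16818016889/1125747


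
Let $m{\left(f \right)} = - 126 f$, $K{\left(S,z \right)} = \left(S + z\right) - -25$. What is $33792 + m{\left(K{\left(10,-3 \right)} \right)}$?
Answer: $29760$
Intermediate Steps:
$K{\left(S,z \right)} = 25 + S + z$ ($K{\left(S,z \right)} = \left(S + z\right) + 25 = 25 + S + z$)
$33792 + m{\left(K{\left(10,-3 \right)} \right)} = 33792 - 126 \left(25 + 10 - 3\right) = 33792 - 4032 = 29760$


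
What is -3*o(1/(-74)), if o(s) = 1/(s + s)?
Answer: 111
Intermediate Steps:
o(s) = 1/(2*s)
-3*o(1/(-74)) = -3/(2*(1/(-74))) = -3/(2*(-1/74)) = -3*(-74)/2 = -3*(-37) = 111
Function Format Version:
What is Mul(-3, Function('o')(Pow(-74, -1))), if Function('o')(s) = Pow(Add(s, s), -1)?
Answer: 111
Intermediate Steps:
Function('o')(s) = Mul(Rational(1, 2), Pow(s, -1)) (Function('o')(s) = Pow(Mul(2, s), -1) = Mul(Rational(1, 2), Pow(s, -1)))
Mul(-3, Function('o')(Pow(-74, -1))) = Mul(-3, Mul(Rational(1, 2), Pow(Pow(-74, -1), -1))) = Mul(-3, Mul(Rational(1, 2), Pow(Rational(-1, 74), -1))) = Mul(-3, Mul(Rational(1, 2), -74)) = Mul(-3, -37) = 111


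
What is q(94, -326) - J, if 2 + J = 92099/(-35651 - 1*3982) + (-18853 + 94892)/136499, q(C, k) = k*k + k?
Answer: 52108687286918/491805897 ≈ 1.0595e+5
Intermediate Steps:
q(C, k) = k + k**2 (q(C, k) = k**2 + k = k + k**2)
J = -1852499768/491805897 (J = -2 + (92099/(-35651 - 1*3982) + (-18853 + 94892)/136499) = -2 + (92099/(-35651 - 3982) + 76039*(1/136499)) = -2 + (92099/(-39633) + 76039/136499) = -2 + (92099*(-1/39633) + 76039/136499) = -2 + (-92099/39633 + 76039/136499) = -2 - 868887974/491805897 = -1852499768/491805897 ≈ -3.7667)
q(94, -326) - J = -326*(1 - 326) - 1*(-1852499768/491805897) = -326*(-325) + 1852499768/491805897 = 105950 + 1852499768/491805897 = 52108687286918/491805897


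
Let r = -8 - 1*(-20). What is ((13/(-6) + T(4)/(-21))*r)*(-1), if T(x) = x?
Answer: 198/7 ≈ 28.286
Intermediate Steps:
r = 12 (r = -8 + 20 = 12)
((13/(-6) + T(4)/(-21))*r)*(-1) = ((13/(-6) + 4/(-21))*12)*(-1) = ((13*(-⅙) + 4*(-1/21))*12)*(-1) = ((-13/6 - 4/21)*12)*(-1) = -33/14*12*(-1) = -198/7*(-1) = 198/7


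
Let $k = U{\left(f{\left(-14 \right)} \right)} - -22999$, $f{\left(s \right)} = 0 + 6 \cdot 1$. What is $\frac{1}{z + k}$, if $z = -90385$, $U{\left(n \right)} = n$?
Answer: $- \frac{1}{67380} \approx -1.4841 \cdot 10^{-5}$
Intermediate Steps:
$f{\left(s \right)} = 6$ ($f{\left(s \right)} = 0 + 6 = 6$)
$k = 23005$ ($k = 6 - -22999 = 6 + 22999 = 23005$)
$\frac{1}{z + k} = \frac{1}{-90385 + 23005} = \frac{1}{-67380} = - \frac{1}{67380}$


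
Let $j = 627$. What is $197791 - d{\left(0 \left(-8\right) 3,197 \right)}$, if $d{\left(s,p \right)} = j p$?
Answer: $74272$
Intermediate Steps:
$d{\left(s,p \right)} = 627 p$
$197791 - d{\left(0 \left(-8\right) 3,197 \right)} = 197791 - 627 \cdot 197 = 197791 - 123519 = 74272$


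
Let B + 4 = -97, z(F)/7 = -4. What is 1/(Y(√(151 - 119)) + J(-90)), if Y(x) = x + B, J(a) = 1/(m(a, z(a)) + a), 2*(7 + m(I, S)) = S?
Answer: -311133/31328668 - 12321*√2/31328668 ≈ -0.010487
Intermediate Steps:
z(F) = -28 (z(F) = 7*(-4) = -28)
m(I, S) = -7 + S/2
B = -101 (B = -4 - 97 = -101)
J(a) = 1/(-21 + a) (J(a) = 1/((-7 + (½)*(-28)) + a) = 1/((-7 - 14) + a) = 1/(-21 + a))
Y(x) = -101 + x (Y(x) = x - 101 = -101 + x)
1/(Y(√(151 - 119)) + J(-90)) = 1/((-101 + √(151 - 119)) + 1/(-21 - 90)) = 1/((-101 + √32) + 1/(-111)) = 1/((-101 + 4*√2) - 1/111) = 1/(-11212/111 + 4*√2)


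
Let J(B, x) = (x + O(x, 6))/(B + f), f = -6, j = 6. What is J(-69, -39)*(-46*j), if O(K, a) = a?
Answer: -3036/25 ≈ -121.44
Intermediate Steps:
J(B, x) = (6 + x)/(-6 + B) (J(B, x) = (x + 6)/(B - 6) = (6 + x)/(-6 + B))
J(-69, -39)*(-46*j) = ((6 - 39)/(-6 - 69))*(-46*6) = (-33/(-75))*(-276) = -1/75*(-33)*(-276) = (11/25)*(-276) = -3036/25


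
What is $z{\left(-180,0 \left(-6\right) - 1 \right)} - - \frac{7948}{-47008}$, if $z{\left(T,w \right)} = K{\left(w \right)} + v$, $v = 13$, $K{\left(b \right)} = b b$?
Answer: $\frac{162541}{11752} \approx 13.831$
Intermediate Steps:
$K{\left(b \right)} = b^{2}$
$z{\left(T,w \right)} = 13 + w^{2}$ ($z{\left(T,w \right)} = w^{2} + 13 = 13 + w^{2}$)
$z{\left(-180,0 \left(-6\right) - 1 \right)} - - \frac{7948}{-47008} = \left(13 + \left(0 \left(-6\right) - 1\right)^{2}\right) - - \frac{7948}{-47008} = \left(13 + \left(0 - 1\right)^{2}\right) - \left(-7948\right) \left(- \frac{1}{47008}\right) = \left(13 + \left(-1\right)^{2}\right) - \frac{1987}{11752} = \left(13 + 1\right) - \frac{1987}{11752} = 14 - \frac{1987}{11752} = \frac{162541}{11752}$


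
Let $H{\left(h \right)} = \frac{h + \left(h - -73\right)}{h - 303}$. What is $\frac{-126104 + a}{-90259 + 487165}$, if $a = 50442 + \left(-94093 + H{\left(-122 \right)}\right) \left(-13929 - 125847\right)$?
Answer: $\frac{2794759894177}{84342525} \approx 33136.0$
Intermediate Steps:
$H{\left(h \right)} = \frac{73 + 2 h}{-303 + h}$ ($H{\left(h \right)} = \frac{h + \left(h + 73\right)}{-303 + h} = \frac{h + \left(73 + h\right)}{-303 + h} = \frac{73 + 2 h}{-303 + h}$)
$a = \frac{5589573382554}{425}$ ($a = 50442 + \left(-94093 + \frac{73 + 2 \left(-122\right)}{-303 - 122}\right) \left(-13929 - 125847\right) = 50442 + \left(-94093 + \frac{73 - 244}{-425}\right) \left(-139776\right) = 50442 + \left(-94093 - - \frac{171}{425}\right) \left(-139776\right) = 50442 + \left(-94093 + \frac{171}{425}\right) \left(-139776\right) = 50442 - - \frac{5589551944704}{425} = 50442 + \frac{5589551944704}{425} = \frac{5589573382554}{425} \approx 1.3152 \cdot 10^{10}$)
$\frac{-126104 + a}{-90259 + 487165} = \frac{-126104 + \frac{5589573382554}{425}}{-90259 + 487165} = \frac{5589519788354}{425 \cdot 396906} = \frac{5589519788354}{425} \cdot \frac{1}{396906} = \frac{2794759894177}{84342525}$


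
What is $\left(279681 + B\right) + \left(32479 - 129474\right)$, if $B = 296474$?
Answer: $479160$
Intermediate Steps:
$\left(279681 + B\right) + \left(32479 - 129474\right) = \left(279681 + 296474\right) + \left(32479 - 129474\right) = 576155 - 96995 = 479160$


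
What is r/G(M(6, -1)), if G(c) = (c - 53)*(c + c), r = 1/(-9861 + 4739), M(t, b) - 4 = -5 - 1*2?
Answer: -1/1720992 ≈ -5.8106e-7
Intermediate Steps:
M(t, b) = -3 (M(t, b) = 4 + (-5 - 1*2) = 4 + (-5 - 2) = 4 - 7 = -3)
r = -1/5122 (r = 1/(-5122) = -1/5122 ≈ -0.00019524)
G(c) = 2*c*(-53 + c) (G(c) = (-53 + c)*(2*c) = 2*c*(-53 + c))
r/G(M(6, -1)) = -(-1/(6*(-53 - 3)))/5122 = -1/(5122*(2*(-3)*(-56))) = -1/5122/336 = -1/5122*1/336 = -1/1720992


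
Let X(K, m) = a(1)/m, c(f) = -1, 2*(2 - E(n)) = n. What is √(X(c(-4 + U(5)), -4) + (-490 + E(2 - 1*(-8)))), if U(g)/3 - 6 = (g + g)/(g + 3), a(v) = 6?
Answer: I*√1978/2 ≈ 22.237*I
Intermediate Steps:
U(g) = 18 + 6*g/(3 + g) (U(g) = 18 + 3*((g + g)/(g + 3)) = 18 + 3*((2*g)/(3 + g)) = 18 + 3*(2*g/(3 + g)) = 18 + 6*g/(3 + g))
E(n) = 2 - n/2
X(K, m) = 6/m
√(X(c(-4 + U(5)), -4) + (-490 + E(2 - 1*(-8)))) = √(6/(-4) + (-490 + (2 - (2 - 1*(-8))/2))) = √(6*(-¼) + (-490 + (2 - (2 + 8)/2))) = √(-3/2 + (-490 + (2 - ½*10))) = √(-3/2 + (-490 + (2 - 5))) = √(-3/2 + (-490 - 3)) = √(-3/2 - 493) = √(-989/2) = I*√1978/2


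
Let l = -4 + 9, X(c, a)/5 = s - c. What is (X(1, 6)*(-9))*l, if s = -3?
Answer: 900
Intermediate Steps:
X(c, a) = -15 - 5*c (X(c, a) = 5*(-3 - c) = -15 - 5*c)
l = 5
(X(1, 6)*(-9))*l = ((-15 - 5*1)*(-9))*5 = ((-15 - 5)*(-9))*5 = -20*(-9)*5 = 180*5 = 900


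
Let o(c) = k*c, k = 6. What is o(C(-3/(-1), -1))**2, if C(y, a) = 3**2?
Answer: 2916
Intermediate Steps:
C(y, a) = 9
o(c) = 6*c
o(C(-3/(-1), -1))**2 = (6*9)**2 = 54**2 = 2916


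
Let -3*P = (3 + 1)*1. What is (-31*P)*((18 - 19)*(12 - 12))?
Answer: 0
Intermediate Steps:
P = -4/3 (P = -(3 + 1)/3 = -4/3 ≈ -1.3333)
(-31*P)*((18 - 19)*(12 - 12)) = (-31*(-4/3))*((18 - 19)*(12 - 12)) = 124*(-1*0)/3 = (124/3)*0 = 0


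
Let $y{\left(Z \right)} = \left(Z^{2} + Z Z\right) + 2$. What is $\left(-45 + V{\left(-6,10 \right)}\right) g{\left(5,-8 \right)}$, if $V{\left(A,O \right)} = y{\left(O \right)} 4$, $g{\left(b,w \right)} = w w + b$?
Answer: $52647$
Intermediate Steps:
$y{\left(Z \right)} = 2 + 2 Z^{2}$ ($y{\left(Z \right)} = \left(Z^{2} + Z^{2}\right) + 2 = 2 Z^{2} + 2 = 2 + 2 Z^{2}$)
$g{\left(b,w \right)} = b + w^{2}$ ($g{\left(b,w \right)} = w^{2} + b = b + w^{2}$)
$V{\left(A,O \right)} = 8 + 8 O^{2}$ ($V{\left(A,O \right)} = \left(2 + 2 O^{2}\right) 4 = 8 + 8 O^{2}$)
$\left(-45 + V{\left(-6,10 \right)}\right) g{\left(5,-8 \right)} = \left(-45 + \left(8 + 8 \cdot 10^{2}\right)\right) \left(5 + \left(-8\right)^{2}\right) = \left(-45 + \left(8 + 8 \cdot 100\right)\right) \left(5 + 64\right) = \left(-45 + \left(8 + 800\right)\right) 69 = \left(-45 + 808\right) 69 = 763 \cdot 69 = 52647$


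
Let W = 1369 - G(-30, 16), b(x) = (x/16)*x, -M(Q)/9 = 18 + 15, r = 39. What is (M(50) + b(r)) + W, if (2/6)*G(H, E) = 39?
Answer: 16801/16 ≈ 1050.1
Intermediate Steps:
G(H, E) = 117 (G(H, E) = 3*39 = 117)
M(Q) = -297 (M(Q) = -9*(18 + 15) = -9*33 = -297)
b(x) = x²/16 (b(x) = (x*(1/16))*x = (x/16)*x = x²/16)
W = 1252 (W = 1369 - 1*117 = 1369 - 117 = 1252)
(M(50) + b(r)) + W = (-297 + (1/16)*39²) + 1252 = (-297 + (1/16)*1521) + 1252 = (-297 + 1521/16) + 1252 = -3231/16 + 1252 = 16801/16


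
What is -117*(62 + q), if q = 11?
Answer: -8541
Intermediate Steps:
-117*(62 + q) = -117*(62 + 11) = -117*73 = -8541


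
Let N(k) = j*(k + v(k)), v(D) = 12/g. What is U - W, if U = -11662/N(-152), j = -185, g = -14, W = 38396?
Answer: -3800284917/98975 ≈ -38396.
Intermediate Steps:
v(D) = -6/7 (v(D) = 12/(-14) = 12*(-1/14) = -6/7)
N(k) = 1110/7 - 185*k (N(k) = -185*(k - 6/7) = -185*(-6/7 + k) = 1110/7 - 185*k)
U = -40817/98975 (U = -11662/(1110/7 - 185*(-152)) = -11662/(1110/7 + 28120) = -11662/197950/7 = -11662*7/197950 = -40817/98975 ≈ -0.41240)
U - W = -40817/98975 - 1*38396 = -40817/98975 - 38396 = -3800284917/98975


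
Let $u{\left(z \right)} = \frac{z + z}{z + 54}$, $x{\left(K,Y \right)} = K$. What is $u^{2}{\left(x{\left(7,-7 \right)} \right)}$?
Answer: $\frac{196}{3721} \approx 0.052674$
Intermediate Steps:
$u{\left(z \right)} = \frac{2 z}{54 + z}$
$u^{2}{\left(x{\left(7,-7 \right)} \right)} = \left(2 \cdot 7 \frac{1}{54 + 7}\right)^{2} = \left(2 \cdot 7 \cdot \frac{1}{61}\right)^{2} = \left(\frac{14}{61}\right)^{2} = \frac{196}{3721}$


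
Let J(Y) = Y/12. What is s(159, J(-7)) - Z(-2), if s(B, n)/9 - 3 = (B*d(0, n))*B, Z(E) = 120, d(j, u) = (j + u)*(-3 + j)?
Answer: 1592331/4 ≈ 3.9808e+5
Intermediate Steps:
d(j, u) = (-3 + j)*(j + u)
J(Y) = Y/12 (J(Y) = Y*(1/12) = Y/12)
s(B, n) = 27 - 27*n*B² (s(B, n) = 27 + 9*((B*(0² - 3*0 - 3*n + 0*n))*B) = 27 + 9*((B*(0 + 0 - 3*n + 0))*B) = 27 + 9*((B*(-3*n))*B) = 27 + 9*((-3*B*n)*B) = 27 + 9*(-3*n*B²) = 27 - 27*n*B²)
s(159, J(-7)) - Z(-2) = (27 - 27*(1/12)*(-7)*159²) - 1*120 = (27 - 27*(-7/12)*25281) - 120 = (27 + 1592703/4) - 120 = 1592811/4 - 120 = 1592331/4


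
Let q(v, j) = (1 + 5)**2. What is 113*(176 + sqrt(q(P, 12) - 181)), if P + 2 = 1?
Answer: 19888 + 113*I*sqrt(145) ≈ 19888.0 + 1360.7*I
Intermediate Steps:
P = -1 (P = -2 + 1 = -1)
q(v, j) = 36 (q(v, j) = 6**2 = 36)
113*(176 + sqrt(q(P, 12) - 181)) = 113*(176 + sqrt(36 - 181)) = 113*(176 + sqrt(-145)) = 113*(176 + I*sqrt(145)) = 19888 + 113*I*sqrt(145)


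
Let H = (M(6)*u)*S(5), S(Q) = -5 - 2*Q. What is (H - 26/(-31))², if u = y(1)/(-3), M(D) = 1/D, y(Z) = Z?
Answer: 96721/34596 ≈ 2.7957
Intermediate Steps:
u = -⅓ (u = 1/(-3) = 1*(-⅓) = -⅓ ≈ -0.33333)
H = ⅚ (H = (-⅓/6)*(-5 - 2*5) = ((⅙)*(-⅓))*(-5 - 10) = -1/18*(-15) = ⅚ ≈ 0.83333)
(H - 26/(-31))² = (⅚ - 26/(-31))² = (⅚ - 26*(-1/31))² = (⅚ + 26/31)² = (311/186)² = 96721/34596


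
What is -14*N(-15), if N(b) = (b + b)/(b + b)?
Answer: -14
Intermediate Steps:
N(b) = 1 (N(b) = (2*b)/((2*b)) = (2*b)*(1/(2*b)) = 1)
-14*N(-15) = -14*1 = -14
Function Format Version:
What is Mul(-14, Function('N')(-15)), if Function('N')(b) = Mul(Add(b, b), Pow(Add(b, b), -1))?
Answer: -14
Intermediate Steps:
Function('N')(b) = 1 (Function('N')(b) = Mul(Mul(2, b), Pow(Mul(2, b), -1)) = Mul(Mul(2, b), Mul(Rational(1, 2), Pow(b, -1))) = 1)
Mul(-14, Function('N')(-15)) = Mul(-14, 1) = -14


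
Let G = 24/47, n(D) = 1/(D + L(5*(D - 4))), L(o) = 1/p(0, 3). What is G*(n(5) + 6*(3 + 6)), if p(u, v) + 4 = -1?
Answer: 1301/47 ≈ 27.681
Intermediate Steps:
p(u, v) = -5 (p(u, v) = -4 - 1 = -5)
L(o) = -⅕ (L(o) = 1/(-5) = -⅕)
n(D) = 1/(-⅕ + D) (n(D) = 1/(D - ⅕) = 1/(-⅕ + D))
G = 24/47 (G = 24*(1/47) = 24/47 ≈ 0.51064)
G*(n(5) + 6*(3 + 6)) = 24*(5/(-1 + 5*5) + 6*(3 + 6))/47 = 24*(5/(-1 + 25) + 6*9)/47 = 24*(5/24 + 54)/47 = (24/47)*(1301/24) = 1301/47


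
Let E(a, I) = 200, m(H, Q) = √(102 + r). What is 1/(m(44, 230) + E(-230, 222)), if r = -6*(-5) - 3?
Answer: 200/39871 - √129/39871 ≈ 0.0047313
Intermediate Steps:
r = 27 (r = 30 - 3 = 27)
m(H, Q) = √129 (m(H, Q) = √(102 + 27) = √129)
1/(m(44, 230) + E(-230, 222)) = 1/(√129 + 200) = 1/(200 + √129)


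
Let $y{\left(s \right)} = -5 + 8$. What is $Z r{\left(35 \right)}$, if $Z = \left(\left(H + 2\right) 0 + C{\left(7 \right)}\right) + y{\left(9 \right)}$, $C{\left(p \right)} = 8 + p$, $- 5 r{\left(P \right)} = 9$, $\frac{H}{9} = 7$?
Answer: $- \frac{162}{5} \approx -32.4$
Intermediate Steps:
$H = 63$ ($H = 9 \cdot 7 = 63$)
$r{\left(P \right)} = - \frac{9}{5}$ ($r{\left(P \right)} = \left(- \frac{1}{5}\right) 9 = - \frac{9}{5}$)
$y{\left(s \right)} = 3$
$Z = 18$ ($Z = \left(\left(63 + 2\right) 0 + \left(8 + 7\right)\right) + 3 = \left(65 \cdot 0 + 15\right) + 3 = \left(0 + 15\right) + 3 = 15 + 3 = 18$)
$Z r{\left(35 \right)} = 18 \left(- \frac{9}{5}\right) = - \frac{162}{5}$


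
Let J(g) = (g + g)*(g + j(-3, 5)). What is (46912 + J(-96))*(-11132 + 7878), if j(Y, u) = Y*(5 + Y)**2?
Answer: -220126592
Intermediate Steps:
J(g) = 2*g*(-12 + g) (J(g) = (g + g)*(g - 3*(5 - 3)**2) = (2*g)*(g - 3*2**2) = (2*g)*(g - 3*4) = (2*g)*(g - 12) = (2*g)*(-12 + g) = 2*g*(-12 + g))
(46912 + J(-96))*(-11132 + 7878) = (46912 + 2*(-96)*(-12 - 96))*(-11132 + 7878) = (46912 + 2*(-96)*(-108))*(-3254) = (46912 + 20736)*(-3254) = 67648*(-3254) = -220126592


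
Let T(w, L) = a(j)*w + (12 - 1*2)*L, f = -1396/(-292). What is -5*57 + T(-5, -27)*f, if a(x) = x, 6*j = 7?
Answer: -702425/438 ≈ -1603.7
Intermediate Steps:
j = 7/6 (j = (⅙)*7 = 7/6 ≈ 1.1667)
f = 349/73 (f = -1396*(-1/292) = 349/73 ≈ 4.7808)
T(w, L) = 10*L + 7*w/6 (T(w, L) = 7*w/6 + (12 - 1*2)*L = 7*w/6 + (12 - 2)*L = 7*w/6 + 10*L = 10*L + 7*w/6)
-5*57 + T(-5, -27)*f = -5*57 + (10*(-27) + (7/6)*(-5))*(349/73) = -285 + (-270 - 35/6)*(349/73) = -285 - 1655/6*349/73 = -285 - 577595/438 = -702425/438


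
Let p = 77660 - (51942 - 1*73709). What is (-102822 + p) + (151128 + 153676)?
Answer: 301409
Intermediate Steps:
p = 99427 (p = 77660 - (51942 - 73709) = 77660 - 1*(-21767) = 77660 + 21767 = 99427)
(-102822 + p) + (151128 + 153676) = (-102822 + 99427) + (151128 + 153676) = -3395 + 304804 = 301409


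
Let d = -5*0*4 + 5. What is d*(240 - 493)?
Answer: -1265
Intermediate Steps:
d = 5 (d = 0*4 + 5 = 0 + 5 = 5)
d*(240 - 493) = 5*(240 - 493) = 5*(-253) = -1265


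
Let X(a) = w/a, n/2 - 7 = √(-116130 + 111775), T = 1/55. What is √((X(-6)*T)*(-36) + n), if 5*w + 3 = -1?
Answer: √(42086 + 6050*I*√4355)/55 ≈ 8.5624 + 7.7073*I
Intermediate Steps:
T = 1/55 ≈ 0.018182
n = 14 + 2*I*√4355 (n = 14 + 2*√(-116130 + 111775) = 14 + 2*√(-4355) = 14 + 2*(I*√4355) = 14 + 2*I*√4355 ≈ 14.0 + 131.98*I)
w = -⅘ (w = -⅗ + (⅕)*(-1) = -⅗ - ⅕ = -⅘ ≈ -0.80000)
X(a) = -4/(5*a)
√((X(-6)*T)*(-36) + n) = √((-⅘/(-6)*(1/55))*(-36) + (14 + 2*I*√4355)) = √((-⅘*(-⅙)*(1/55))*(-36) + (14 + 2*I*√4355)) = √(((2/15)*(1/55))*(-36) + (14 + 2*I*√4355)) = √((2/825)*(-36) + (14 + 2*I*√4355)) = √(-24/275 + (14 + 2*I*√4355)) = √(3826/275 + 2*I*√4355)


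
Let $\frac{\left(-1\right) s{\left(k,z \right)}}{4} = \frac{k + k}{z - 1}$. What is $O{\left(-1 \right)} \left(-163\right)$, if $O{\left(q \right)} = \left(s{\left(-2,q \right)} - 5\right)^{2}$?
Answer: $-27547$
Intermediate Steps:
$s{\left(k,z \right)} = - \frac{8 k}{-1 + z}$ ($s{\left(k,z \right)} = - 4 \frac{k + k}{z - 1} = - 4 \frac{2 k}{-1 + z} = - \frac{8 k}{-1 + z}$)
$O{\left(q \right)} = \left(-5 + \frac{16}{-1 + q}\right)^{2}$ ($O{\left(q \right)} = \left(\left(-8\right) \left(-2\right) \frac{1}{-1 + q} - 5\right)^{2} = \left(\frac{16}{-1 + q} - 5\right)^{2} = \left(-5 + \frac{16}{-1 + q}\right)^{2}$)
$O{\left(-1 \right)} \left(-163\right) = \frac{\left(-21 + 5 \left(-1\right)\right)^{2}}{\left(-1 - 1\right)^{2}} \left(-163\right) = \frac{\left(-21 - 5\right)^{2}}{4} \left(-163\right) = \frac{\left(-26\right)^{2}}{4} \left(-163\right) = \frac{1}{4} \cdot 676 \left(-163\right) = 169 \left(-163\right) = -27547$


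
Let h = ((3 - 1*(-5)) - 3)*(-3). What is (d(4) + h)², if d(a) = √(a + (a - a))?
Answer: 169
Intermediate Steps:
d(a) = √a (d(a) = √(a + 0) = √a)
h = -15 (h = ((3 + 5) - 3)*(-3) = (8 - 3)*(-3) = 5*(-3) = -15)
(d(4) + h)² = (√4 - 15)² = (2 - 15)² = (-13)² = 169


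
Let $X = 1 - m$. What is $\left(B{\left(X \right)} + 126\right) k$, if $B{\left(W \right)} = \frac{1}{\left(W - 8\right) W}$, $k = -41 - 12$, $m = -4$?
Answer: $- \frac{100117}{15} \approx -6674.5$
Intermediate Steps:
$X = 5$ ($X = 1 - -4 = 1 + 4 = 5$)
$k = -53$ ($k = -41 - 12 = -53$)
$B{\left(W \right)} = \frac{1}{W \left(-8 + W\right)}$ ($B{\left(W \right)} = \frac{1}{\left(-8 + W\right) W} = \frac{1}{W \left(-8 + W\right)}$)
$\left(B{\left(X \right)} + 126\right) k = \left(\frac{1}{5 \left(-8 + 5\right)} + 126\right) \left(-53\right) = \left(\frac{1}{5 \left(-3\right)} + 126\right) \left(-53\right) = \left(\frac{1}{5} \left(- \frac{1}{3}\right) + 126\right) \left(-53\right) = \left(- \frac{1}{15} + 126\right) \left(-53\right) = \frac{1889}{15} \left(-53\right) = - \frac{100117}{15}$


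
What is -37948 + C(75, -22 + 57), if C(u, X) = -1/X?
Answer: -1328181/35 ≈ -37948.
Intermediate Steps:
-37948 + C(75, -22 + 57) = -37948 - 1/(-22 + 57) = -37948 - 1/35 = -1328181/35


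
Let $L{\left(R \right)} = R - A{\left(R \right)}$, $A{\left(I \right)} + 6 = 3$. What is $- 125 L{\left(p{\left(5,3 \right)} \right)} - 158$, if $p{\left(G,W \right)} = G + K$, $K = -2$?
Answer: $-908$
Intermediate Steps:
$A{\left(I \right)} = -3$ ($A{\left(I \right)} = -6 + 3 = -3$)
$p{\left(G,W \right)} = -2 + G$ ($p{\left(G,W \right)} = G - 2 = -2 + G$)
$L{\left(R \right)} = 3 + R$ ($L{\left(R \right)} = R - -3 = R + 3 = 3 + R$)
$- 125 L{\left(p{\left(5,3 \right)} \right)} - 158 = - 125 \left(3 + \left(-2 + 5\right)\right) - 158 = - 125 \left(3 + 3\right) - 158 = \left(-125\right) 6 - 158 = -750 - 158 = -908$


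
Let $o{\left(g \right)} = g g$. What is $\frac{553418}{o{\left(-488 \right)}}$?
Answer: $\frac{276709}{119072} \approx 2.3239$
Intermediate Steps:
$o{\left(g \right)} = g^{2}$
$\frac{553418}{o{\left(-488 \right)}} = \frac{553418}{\left(-488\right)^{2}} = \frac{553418}{238144} = 553418 \cdot \frac{1}{238144} = \frac{276709}{119072}$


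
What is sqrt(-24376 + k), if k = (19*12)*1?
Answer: 2*I*sqrt(6037) ≈ 155.4*I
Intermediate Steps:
k = 228 (k = 228*1 = 228)
sqrt(-24376 + k) = sqrt(-24376 + 228) = sqrt(-24148) = 2*I*sqrt(6037)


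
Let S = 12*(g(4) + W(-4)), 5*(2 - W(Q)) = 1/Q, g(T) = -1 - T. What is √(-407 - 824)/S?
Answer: -5*I*√1231/177 ≈ -0.99112*I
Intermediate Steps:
W(Q) = 2 - 1/(5*Q)
S = -177/5 (S = 12*((-1 - 1*4) + (2 - ⅕/(-4))) = 12*((-1 - 4) + (2 - ⅕*(-¼))) = 12*(-5 + (2 + 1/20)) = 12*(-5 + 41/20) = 12*(-59/20) = -177/5 ≈ -35.400)
√(-407 - 824)/S = √(-407 - 824)/(-177/5) = √(-1231)*(-5/177) = (I*√1231)*(-5/177) = -5*I*√1231/177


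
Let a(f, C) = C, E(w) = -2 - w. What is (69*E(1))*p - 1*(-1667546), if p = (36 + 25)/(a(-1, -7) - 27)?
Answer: 56709191/34 ≈ 1.6679e+6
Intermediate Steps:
p = -61/34 (p = (36 + 25)/(-7 - 27) = 61/(-34) = 61*(-1/34) = -61/34 ≈ -1.7941)
(69*E(1))*p - 1*(-1667546) = (69*(-2 - 1*1))*(-61/34) - 1*(-1667546) = (69*(-2 - 1))*(-61/34) + 1667546 = (69*(-3))*(-61/34) + 1667546 = -207*(-61/34) + 1667546 = 12627/34 + 1667546 = 56709191/34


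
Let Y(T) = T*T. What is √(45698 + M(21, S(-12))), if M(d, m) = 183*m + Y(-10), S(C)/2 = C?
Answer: √41406 ≈ 203.48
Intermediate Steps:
S(C) = 2*C
Y(T) = T²
M(d, m) = 100 + 183*m (M(d, m) = 183*m + (-10)² = 183*m + 100 = 100 + 183*m)
√(45698 + M(21, S(-12))) = √(45698 + (100 + 183*(2*(-12)))) = √(45698 + (100 + 183*(-24))) = √(45698 + (100 - 4392)) = √(45698 - 4292) = √41406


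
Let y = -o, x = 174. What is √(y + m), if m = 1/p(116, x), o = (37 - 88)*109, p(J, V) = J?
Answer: √18700505/58 ≈ 74.559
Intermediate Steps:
o = -5559 (o = -51*109 = -5559)
y = 5559 (y = -1*(-5559) = 5559)
m = 1/116 ≈ 0.0086207
√(y + m) = √(5559 + 1/116) = √(644845/116) = √18700505/58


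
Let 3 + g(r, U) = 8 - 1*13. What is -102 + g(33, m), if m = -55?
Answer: -110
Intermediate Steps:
g(r, U) = -8 (g(r, U) = -3 + (8 - 1*13) = -3 + (8 - 13) = -3 - 5 = -8)
-102 + g(33, m) = -102 - 8 = -110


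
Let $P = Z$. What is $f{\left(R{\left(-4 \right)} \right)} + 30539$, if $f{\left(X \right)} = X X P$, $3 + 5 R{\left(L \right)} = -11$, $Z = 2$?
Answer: $\frac{763867}{25} \approx 30555.0$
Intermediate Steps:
$P = 2$
$R{\left(L \right)} = - \frac{14}{5}$ ($R{\left(L \right)} = - \frac{3}{5} + \frac{1}{5} \left(-11\right) = - \frac{3}{5} - \frac{11}{5} = - \frac{14}{5}$)
$f{\left(X \right)} = 2 X^{2}$ ($f{\left(X \right)} = X X 2 = X^{2} \cdot 2 = 2 X^{2}$)
$f{\left(R{\left(-4 \right)} \right)} + 30539 = 2 \left(- \frac{14}{5}\right)^{2} + 30539 = 2 \cdot \frac{196}{25} + 30539 = \frac{392}{25} + 30539 = \frac{763867}{25}$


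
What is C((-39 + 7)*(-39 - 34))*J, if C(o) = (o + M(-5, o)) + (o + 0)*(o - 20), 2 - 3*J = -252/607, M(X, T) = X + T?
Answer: 7938159838/1821 ≈ 4.3592e+6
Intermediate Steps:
M(X, T) = T + X
J = 1466/1821 (J = ⅔ - (-84)/607 = ⅔ - ⅓*(-252/607) = ⅔ + 84/607 = 1466/1821 ≈ 0.80505)
C(o) = -5 + 2*o + o*(-20 + o) (C(o) = (o + (o - 5)) + (o + 0)*(o - 20) = (o + (-5 + o)) + o*(-20 + o) = (-5 + 2*o) + o*(-20 + o) = -5 + 2*o + o*(-20 + o))
C((-39 + 7)*(-39 - 34))*J = (-5 + ((-39 + 7)*(-39 - 34))² - 18*(-39 + 7)*(-39 - 34))*(1466/1821) = (-5 + (-32*(-73))² - (-576)*(-73))*(1466/1821) = (-5 + 2336² - 18*2336)*(1466/1821) = (-5 + 5456896 - 42048)*(1466/1821) = 5414843*(1466/1821) = 7938159838/1821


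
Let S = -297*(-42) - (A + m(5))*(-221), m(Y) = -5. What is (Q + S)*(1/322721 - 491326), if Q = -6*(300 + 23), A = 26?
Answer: -2406483606268965/322721 ≈ -7.4569e+9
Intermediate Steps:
S = 17115 (S = -297*(-42) - (26 - 5)*(-221) = 12474 - 21*(-221) = 12474 - 1*(-4641) = 12474 + 4641 = 17115)
Q = -1938 (Q = -6*323 = -1938)
(Q + S)*(1/322721 - 491326) = (-1938 + 17115)*(1/322721 - 491326) = 15177*(1/322721 - 491326) = 15177*(-158561218045/322721) = -2406483606268965/322721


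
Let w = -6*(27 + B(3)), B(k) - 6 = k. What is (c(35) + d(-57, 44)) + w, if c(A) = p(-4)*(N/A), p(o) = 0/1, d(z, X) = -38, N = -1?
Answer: -254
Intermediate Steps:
B(k) = 6 + k
p(o) = 0 (p(o) = 0*1 = 0)
c(A) = 0 (c(A) = 0*(-1/A) = 0)
w = -216 (w = -6*(27 + (6 + 3)) = -6*(27 + 9) = -6*36 = -216)
(c(35) + d(-57, 44)) + w = (0 - 38) - 216 = -38 - 216 = -254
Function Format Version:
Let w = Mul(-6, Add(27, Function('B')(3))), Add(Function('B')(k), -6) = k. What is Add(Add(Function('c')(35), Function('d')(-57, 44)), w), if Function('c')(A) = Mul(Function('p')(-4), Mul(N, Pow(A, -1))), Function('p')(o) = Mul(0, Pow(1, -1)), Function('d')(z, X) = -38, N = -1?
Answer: -254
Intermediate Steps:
Function('B')(k) = Add(6, k)
Function('p')(o) = 0 (Function('p')(o) = Mul(0, 1) = 0)
Function('c')(A) = 0 (Function('c')(A) = Mul(0, Mul(-1, Pow(A, -1))) = 0)
w = -216 (w = Mul(-6, Add(27, Add(6, 3))) = Mul(-6, Add(27, 9)) = Mul(-6, 36) = -216)
Add(Add(Function('c')(35), Function('d')(-57, 44)), w) = Add(Add(0, -38), -216) = Add(-38, -216) = -254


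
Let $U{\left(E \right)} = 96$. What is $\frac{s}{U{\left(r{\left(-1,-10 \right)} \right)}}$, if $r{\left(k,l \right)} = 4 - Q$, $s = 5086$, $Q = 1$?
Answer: $\frac{2543}{48} \approx 52.979$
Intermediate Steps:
$r{\left(k,l \right)} = 3$ ($r{\left(k,l \right)} = 4 - 1 = 3$)
$\frac{s}{U{\left(r{\left(-1,-10 \right)} \right)}} = \frac{5086}{96} = 5086 \cdot \frac{1}{96} = \frac{2543}{48}$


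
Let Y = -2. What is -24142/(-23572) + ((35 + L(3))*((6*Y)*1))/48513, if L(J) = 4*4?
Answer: 192795797/190591406 ≈ 1.0116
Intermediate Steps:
L(J) = 16
-24142/(-23572) + ((35 + L(3))*((6*Y)*1))/48513 = -24142/(-23572) + ((35 + 16)*((6*(-2))*1))/48513 = -24142*(-1/23572) + (51*(-12*1))*(1/48513) = 12071/11786 + (51*(-12))*(1/48513) = 12071/11786 - 612*1/48513 = 12071/11786 - 204/16171 = 192795797/190591406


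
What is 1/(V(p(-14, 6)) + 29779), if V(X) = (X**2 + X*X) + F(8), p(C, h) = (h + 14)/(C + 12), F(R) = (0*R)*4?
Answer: 1/29979 ≈ 3.3357e-5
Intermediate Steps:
F(R) = 0 (F(R) = 0*4 = 0)
p(C, h) = (14 + h)/(12 + C)
V(X) = 2*X**2 (V(X) = (X**2 + X*X) + 0 = (X**2 + X**2) + 0 = 2*X**2 + 0 = 2*X**2)
1/(V(p(-14, 6)) + 29779) = 1/(2*((14 + 6)/(12 - 14))**2 + 29779) = 1/(2*(20/(-2))**2 + 29779) = 1/(2*(-1/2*20)**2 + 29779) = 1/(2*(-10)**2 + 29779) = 1/(2*100 + 29779) = 1/(200 + 29779) = 1/29979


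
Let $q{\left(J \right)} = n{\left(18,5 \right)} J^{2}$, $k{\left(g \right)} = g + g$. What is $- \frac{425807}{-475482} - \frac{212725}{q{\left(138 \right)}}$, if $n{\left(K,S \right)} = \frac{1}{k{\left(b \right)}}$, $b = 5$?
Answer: $- \frac{41806667333}{377294967} \approx -110.81$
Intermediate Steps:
$k{\left(g \right)} = 2 g$
$n{\left(K,S \right)} = \frac{1}{10}$ ($n{\left(K,S \right)} = \frac{1}{2 \cdot 5} = \frac{1}{10}$)
$q{\left(J \right)} = \frac{J^{2}}{10}$
$- \frac{425807}{-475482} - \frac{212725}{q{\left(138 \right)}} = - \frac{425807}{-475482} - \frac{212725}{\frac{1}{10} \cdot 138^{2}} = \left(-425807\right) \left(- \frac{1}{475482}\right) - \frac{212725}{\frac{1}{10} \cdot 19044} = \frac{425807}{475482} - \frac{212725}{\frac{9522}{5}} = \frac{425807}{475482} - \frac{1063625}{9522} = - \frac{41806667333}{377294967}$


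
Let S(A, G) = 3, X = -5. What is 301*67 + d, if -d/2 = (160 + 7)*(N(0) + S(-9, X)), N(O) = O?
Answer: 19165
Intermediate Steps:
d = -1002 (d = -2*(160 + 7)*(0 + 3) = -334*3 = -2*501 = -1002)
301*67 + d = 301*67 - 1002 = 20167 - 1002 = 19165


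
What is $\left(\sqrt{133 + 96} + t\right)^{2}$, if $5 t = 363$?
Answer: $\frac{137494}{25} + \frac{726 \sqrt{229}}{5} \approx 7697.0$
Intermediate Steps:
$t = \frac{363}{5}$ ($t = \frac{1}{5} \cdot 363 = \frac{363}{5} \approx 72.6$)
$\left(\sqrt{133 + 96} + t\right)^{2} = \left(\sqrt{133 + 96} + \frac{363}{5}\right)^{2} = \left(\sqrt{229} + \frac{363}{5}\right)^{2} = \left(\frac{363}{5} + \sqrt{229}\right)^{2}$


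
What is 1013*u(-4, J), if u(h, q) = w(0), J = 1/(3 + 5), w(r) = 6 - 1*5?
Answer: 1013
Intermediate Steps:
w(r) = 1 (w(r) = 6 - 5 = 1)
J = ⅛ (J = 1/8 = ⅛ ≈ 0.12500)
u(h, q) = 1
1013*u(-4, J) = 1013*1 = 1013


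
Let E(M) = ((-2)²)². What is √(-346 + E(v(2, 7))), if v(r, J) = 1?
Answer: I*√330 ≈ 18.166*I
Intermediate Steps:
E(M) = 16 (E(M) = 4² = 16)
√(-346 + E(v(2, 7))) = √(-346 + 16) = √(-330) = I*√330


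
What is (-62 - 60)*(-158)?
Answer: 19276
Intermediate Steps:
(-62 - 60)*(-158) = -122*(-158) = 19276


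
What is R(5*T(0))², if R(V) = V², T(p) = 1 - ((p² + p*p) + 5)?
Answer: 160000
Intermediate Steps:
T(p) = -4 - 2*p² (T(p) = 1 - ((p² + p²) + 5) = 1 - (2*p² + 5) = 1 - (5 + 2*p²) = 1 + (-5 - 2*p²) = -4 - 2*p²)
R(5*T(0))² = ((5*(-4 - 2*0²))²)² = ((5*(-4 - 2*0))²)² = ((5*(-4 + 0))²)² = ((5*(-4))²)² = ((-20)²)² = 400² = 160000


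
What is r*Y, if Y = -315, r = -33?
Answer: 10395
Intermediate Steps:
r*Y = -33*(-315) = 10395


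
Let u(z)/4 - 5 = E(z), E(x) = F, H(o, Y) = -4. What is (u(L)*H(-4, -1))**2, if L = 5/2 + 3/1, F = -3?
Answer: 1024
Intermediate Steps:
E(x) = -3
L = 11/2 (L = 5*(1/2) + 3*1 = 5/2 + 3 = 11/2 ≈ 5.5000)
u(z) = 8 (u(z) = 20 + 4*(-3) = 20 - 12 = 8)
(u(L)*H(-4, -1))**2 = (8*(-4))**2 = (-32)**2 = 1024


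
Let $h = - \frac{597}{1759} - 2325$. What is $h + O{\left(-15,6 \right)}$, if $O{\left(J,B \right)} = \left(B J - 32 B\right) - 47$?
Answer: $- \frac{4668983}{1759} \approx -2654.3$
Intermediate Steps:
$O{\left(J,B \right)} = -47 - 32 B + B J$ ($O{\left(J,B \right)} = \left(- 32 B + B J\right) - 47 = -47 - 32 B + B J$)
$h = - \frac{4090272}{1759}$ ($h = \left(-597\right) \frac{1}{1759} - 2325 = - \frac{597}{1759} - 2325 = - \frac{4090272}{1759} \approx -2325.3$)
$h + O{\left(-15,6 \right)} = - \frac{4090272}{1759} - 329 = - \frac{4668983}{1759}$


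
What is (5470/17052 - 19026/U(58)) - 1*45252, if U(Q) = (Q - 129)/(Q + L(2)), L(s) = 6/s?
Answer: -17497766771/605346 ≈ -28905.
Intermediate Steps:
U(Q) = (-129 + Q)/(3 + Q) (U(Q) = (Q - 129)/(Q + 6/2) = (-129 + Q)/(Q + 6*(1/2)) = (-129 + Q)/(Q + 3) = (-129 + Q)/(3 + Q))
(5470/17052 - 19026/U(58)) - 1*45252 = (5470/17052 - 19026*(3 + 58)/(-129 + 58)) - 1*45252 = (5470*(1/17052) - 19026/(-71/61)) - 45252 = (2735/8526 - 19026/((1/61)*(-71))) - 45252 = (2735/8526 - 19026/(-71/61)) - 45252 = (2735/8526 - 19026*(-61/71)) - 45252 = (2735/8526 + 1160586/71) - 45252 = 9895350421/605346 - 45252 = -17497766771/605346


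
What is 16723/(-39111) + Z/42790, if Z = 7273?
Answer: -431122867/1673559690 ≈ -0.25761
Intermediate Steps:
16723/(-39111) + Z/42790 = 16723/(-39111) + 7273/42790 = 16723*(-1/39111) + 7273*(1/42790) = -16723/39111 + 7273/42790 = -431122867/1673559690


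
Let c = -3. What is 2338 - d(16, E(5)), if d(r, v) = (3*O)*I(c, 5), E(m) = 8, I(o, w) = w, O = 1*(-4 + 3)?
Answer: 2353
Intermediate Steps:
O = -1 (O = 1*(-1) = -1)
d(r, v) = -15 (d(r, v) = (3*(-1))*5 = -3*5 = -15)
2338 - d(16, E(5)) = 2338 - 1*(-15) = 2338 + 15 = 2353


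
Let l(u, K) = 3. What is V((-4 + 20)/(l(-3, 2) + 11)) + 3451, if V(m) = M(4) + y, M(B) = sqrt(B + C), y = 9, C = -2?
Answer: 3460 + sqrt(2) ≈ 3461.4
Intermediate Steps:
M(B) = sqrt(-2 + B) (M(B) = sqrt(B - 2) = sqrt(-2 + B))
V(m) = 9 + sqrt(2) (V(m) = sqrt(-2 + 4) + 9 = sqrt(2) + 9 = 9 + sqrt(2))
V((-4 + 20)/(l(-3, 2) + 11)) + 3451 = (9 + sqrt(2)) + 3451 = 3460 + sqrt(2)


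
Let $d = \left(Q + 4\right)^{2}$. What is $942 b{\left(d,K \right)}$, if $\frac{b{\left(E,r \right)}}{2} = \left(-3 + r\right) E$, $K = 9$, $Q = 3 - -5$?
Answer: $1627776$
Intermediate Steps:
$Q = 8$ ($Q = 3 + 5 = 8$)
$d = 144$ ($d = \left(8 + 4\right)^{2} = 12^{2} = 144$)
$b{\left(E,r \right)} = 2 E \left(-3 + r\right)$ ($b{\left(E,r \right)} = 2 \left(-3 + r\right) E = 2 E \left(-3 + r\right)$)
$942 b{\left(d,K \right)} = 942 \cdot 2 \cdot 144 \left(-3 + 9\right) = 942 \cdot 2 \cdot 144 \cdot 6 = 942 \cdot 1728 = 1627776$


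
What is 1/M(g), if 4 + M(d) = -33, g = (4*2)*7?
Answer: -1/37 ≈ -0.027027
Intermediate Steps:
g = 56 (g = 8*7 = 56)
M(d) = -37 (M(d) = -4 - 33 = -37)
1/M(g) = 1/(-37) = -1/37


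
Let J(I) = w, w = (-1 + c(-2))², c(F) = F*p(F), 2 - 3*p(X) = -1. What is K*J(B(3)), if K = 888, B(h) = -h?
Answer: 7992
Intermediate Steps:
p(X) = 1 (p(X) = ⅔ - ⅓*(-1) = ⅔ + ⅓ = 1)
c(F) = F (c(F) = F*1 = F)
w = 9 (w = (-1 - 2)² = (-3)² = 9)
J(I) = 9
K*J(B(3)) = 888*9 = 7992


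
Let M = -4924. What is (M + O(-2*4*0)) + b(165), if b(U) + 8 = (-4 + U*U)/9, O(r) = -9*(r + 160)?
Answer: -30127/9 ≈ -3347.4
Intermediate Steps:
O(r) = -1440 - 9*r (O(r) = -9*(160 + r) = -1440 - 9*r)
b(U) = -76/9 + U**2/9 (b(U) = -8 + (-4 + U*U)/9 = -8 + (-4 + U**2)*(1/9) = -8 + (-4/9 + U**2/9) = -76/9 + U**2/9)
(M + O(-2*4*0)) + b(165) = (-4924 + (-1440 - 9*(-2*4)*0)) + (-76/9 + (1/9)*165**2) = (-4924 + (-1440 - (-72)*0)) + (-76/9 + (1/9)*27225) = (-4924 + (-1440 - 9*0)) + (-76/9 + 3025) = (-4924 + (-1440 + 0)) + 27149/9 = (-4924 - 1440) + 27149/9 = -6364 + 27149/9 = -30127/9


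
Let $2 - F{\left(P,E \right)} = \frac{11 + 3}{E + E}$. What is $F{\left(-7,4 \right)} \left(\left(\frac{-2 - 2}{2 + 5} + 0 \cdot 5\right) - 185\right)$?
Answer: $- \frac{1299}{28} \approx -46.393$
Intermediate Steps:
$F{\left(P,E \right)} = 2 - \frac{7}{E}$ ($F{\left(P,E \right)} = 2 - \frac{11 + 3}{E + E} = 2 - \frac{14}{2 E} = 2 - 14 \frac{1}{2 E} = 2 - \frac{7}{E}$)
$F{\left(-7,4 \right)} \left(\left(\frac{-2 - 2}{2 + 5} + 0 \cdot 5\right) - 185\right) = \left(2 - \frac{7}{4}\right) \left(\left(\frac{-2 - 2}{2 + 5} + 0 \cdot 5\right) - 185\right) = \left(2 - \frac{7}{4}\right) \left(\left(- \frac{4}{7} + 0\right) - 185\right) = \left(2 - \frac{7}{4}\right) \left(\left(\left(-4\right) \frac{1}{7} + 0\right) - 185\right) = \frac{\left(- \frac{4}{7} + 0\right) - 185}{4} = \frac{- \frac{4}{7} - 185}{4} = \frac{1}{4} \left(- \frac{1299}{7}\right) = - \frac{1299}{28}$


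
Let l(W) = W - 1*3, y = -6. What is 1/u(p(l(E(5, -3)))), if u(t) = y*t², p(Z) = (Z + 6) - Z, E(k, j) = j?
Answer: -1/216 ≈ -0.0046296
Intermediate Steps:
l(W) = -3 + W (l(W) = W - 3 = -3 + W)
p(Z) = 6 (p(Z) = (6 + Z) - Z = 6)
u(t) = -6*t²
1/u(p(l(E(5, -3)))) = 1/(-6*6²) = 1/(-6*36) = 1/(-216) = -1/216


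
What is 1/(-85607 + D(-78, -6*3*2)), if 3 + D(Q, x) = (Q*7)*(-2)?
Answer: -1/84518 ≈ -1.1832e-5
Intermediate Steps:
D(Q, x) = -3 - 14*Q (D(Q, x) = -3 + (Q*7)*(-2) = -3 + (7*Q)*(-2) = -3 - 14*Q)
1/(-85607 + D(-78, -6*3*2)) = 1/(-85607 + (-3 - 14*(-78))) = 1/(-85607 + (-3 + 1092)) = 1/(-85607 + 1089) = 1/(-84518) = -1/84518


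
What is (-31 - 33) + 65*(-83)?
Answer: -5459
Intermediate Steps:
(-31 - 33) + 65*(-83) = -64 - 5395 = -5459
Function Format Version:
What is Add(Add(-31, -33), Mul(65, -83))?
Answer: -5459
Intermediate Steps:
Add(Add(-31, -33), Mul(65, -83)) = Add(-64, -5395) = -5459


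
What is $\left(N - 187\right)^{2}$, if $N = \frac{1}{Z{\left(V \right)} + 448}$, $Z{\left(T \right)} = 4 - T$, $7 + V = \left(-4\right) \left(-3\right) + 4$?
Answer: $\frac{6862465600}{196249} \approx 34968.0$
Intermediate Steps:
$V = 9$ ($V = -7 + \left(\left(-4\right) \left(-3\right) + 4\right) = -7 + \left(12 + 4\right) = -7 + 16 = 9$)
$N = \frac{1}{443}$ ($N = \frac{1}{\left(4 - 9\right) + 448} = \frac{1}{-5 + 448} = \frac{1}{443} \approx 0.0022573$)
$\left(N - 187\right)^{2} = \left(\frac{1}{443} - 187\right)^{2} = \left(- \frac{82840}{443}\right)^{2} = \frac{6862465600}{196249}$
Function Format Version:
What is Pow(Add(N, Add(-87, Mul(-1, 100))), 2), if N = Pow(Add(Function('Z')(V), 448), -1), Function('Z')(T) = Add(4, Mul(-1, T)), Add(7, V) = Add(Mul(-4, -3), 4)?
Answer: Rational(6862465600, 196249) ≈ 34968.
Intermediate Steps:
V = 9 (V = Add(-7, Add(Mul(-4, -3), 4)) = Add(-7, Add(12, 4)) = Add(-7, 16) = 9)
N = Rational(1, 443) (N = Pow(Add(Add(4, Mul(-1, 9)), 448), -1) = Pow(Add(Add(4, -9), 448), -1) = Pow(Add(-5, 448), -1) = Pow(443, -1) = Rational(1, 443) ≈ 0.0022573)
Pow(Add(N, Add(-87, Mul(-1, 100))), 2) = Pow(Add(Rational(1, 443), Add(-87, Mul(-1, 100))), 2) = Pow(Add(Rational(1, 443), Add(-87, -100)), 2) = Pow(Add(Rational(1, 443), -187), 2) = Pow(Rational(-82840, 443), 2) = Rational(6862465600, 196249)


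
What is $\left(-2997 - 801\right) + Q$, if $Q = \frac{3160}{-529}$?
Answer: $- \frac{2012302}{529} \approx -3804.0$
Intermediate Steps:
$Q = - \frac{3160}{529}$ ($Q = 3160 \left(- \frac{1}{529}\right) = - \frac{3160}{529} \approx -5.9735$)
$\left(-2997 - 801\right) + Q = \left(-2997 - 801\right) - \frac{3160}{529} = -3798 - \frac{3160}{529} = - \frac{2012302}{529}$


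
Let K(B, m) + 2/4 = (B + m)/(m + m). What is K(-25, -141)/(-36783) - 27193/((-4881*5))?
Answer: 94022367811/84382776810 ≈ 1.1142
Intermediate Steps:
K(B, m) = -½ + (B + m)/(2*m) (K(B, m) = -½ + (B + m)/(m + m) = -½ + (B + m)/((2*m)) = -½ + (B + m)*(1/(2*m)) = -½ + (B + m)/(2*m))
K(-25, -141)/(-36783) - 27193/((-4881*5)) = ((½)*(-25)/(-141))/(-36783) - 27193/((-4881*5)) = ((½)*(-25)*(-1/141))*(-1/36783) - 27193/(-24405) = (25/282)*(-1/36783) - 27193*(-1/24405) = -25/10372806 + 27193/24405 = 94022367811/84382776810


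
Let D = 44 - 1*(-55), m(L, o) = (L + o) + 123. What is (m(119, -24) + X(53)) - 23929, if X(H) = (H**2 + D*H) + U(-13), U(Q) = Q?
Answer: -15668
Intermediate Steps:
m(L, o) = 123 + L + o
D = 99 (D = 44 + 55 = 99)
X(H) = -13 + H**2 + 99*H (X(H) = (H**2 + 99*H) - 13 = -13 + H**2 + 99*H)
(m(119, -24) + X(53)) - 23929 = ((123 + 119 - 24) + (-13 + 53**2 + 99*53)) - 23929 = (218 + (-13 + 2809 + 5247)) - 23929 = (218 + 8043) - 23929 = 8261 - 23929 = -15668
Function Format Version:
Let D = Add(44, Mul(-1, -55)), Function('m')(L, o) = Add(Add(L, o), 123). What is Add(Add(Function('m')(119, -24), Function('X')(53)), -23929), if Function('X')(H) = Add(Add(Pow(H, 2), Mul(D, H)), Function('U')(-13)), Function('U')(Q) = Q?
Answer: -15668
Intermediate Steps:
Function('m')(L, o) = Add(123, L, o)
D = 99 (D = Add(44, 55) = 99)
Function('X')(H) = Add(-13, Pow(H, 2), Mul(99, H)) (Function('X')(H) = Add(Add(Pow(H, 2), Mul(99, H)), -13) = Add(-13, Pow(H, 2), Mul(99, H)))
Add(Add(Function('m')(119, -24), Function('X')(53)), -23929) = Add(Add(Add(123, 119, -24), Add(-13, Pow(53, 2), Mul(99, 53))), -23929) = Add(Add(218, Add(-13, 2809, 5247)), -23929) = Add(Add(218, 8043), -23929) = Add(8261, -23929) = -15668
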